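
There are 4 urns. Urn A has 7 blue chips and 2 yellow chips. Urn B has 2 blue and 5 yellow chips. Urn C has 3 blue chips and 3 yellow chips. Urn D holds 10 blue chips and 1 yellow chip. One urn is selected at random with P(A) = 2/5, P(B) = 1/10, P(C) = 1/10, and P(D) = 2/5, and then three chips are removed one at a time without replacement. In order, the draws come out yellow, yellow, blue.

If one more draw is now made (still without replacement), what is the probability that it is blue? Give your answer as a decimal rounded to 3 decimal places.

Compute the likelihood of the observed sequence for each case: P(data | urn A) = (2/9)(1/8)(7/7) = 0.027778; P(data | urn B) = (5/7)(4/6)(2/5) = 0.19048; P(data | urn C) = (3/6)(2/5)(3/4) = 0.15; P(data | urn D) = (1/11)(0/10) = 0.
Multiplying each by its prior: 2/5 · 0.027778 = 0.011111, 1/10 · 0.19048 = 0.019048, 1/10 · 0.15 = 0.015, 2/5 · 0 = 0; summing to 0.045159.
Dividing through by the total gives posterior P(urn A | data) = 0.24605, P(urn B | data) = 0.42179, P(urn C | data) = 0.33216, P(urn D | data) = 0.
The predictive probability is P(blue next | data) = (1)(0.24605) + (1/4)(0.42179) + (2/3)(0.33216) = 0.57293.

0.573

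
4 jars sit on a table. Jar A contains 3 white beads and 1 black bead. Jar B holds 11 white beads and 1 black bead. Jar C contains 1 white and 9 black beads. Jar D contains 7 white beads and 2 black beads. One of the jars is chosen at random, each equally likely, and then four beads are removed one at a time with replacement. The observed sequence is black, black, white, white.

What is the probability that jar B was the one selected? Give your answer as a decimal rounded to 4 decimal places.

0.0739

Compute the likelihood of the observed sequence for each case: P(data | jar A) = (1/4)(1/4)(3/4)(3/4) = 0.035156; P(data | jar B) = (1/12)(1/12)(11/12)(11/12) = 0.0058353; P(data | jar C) = (9/10)(9/10)(1/10)(1/10) = 0.0081; P(data | jar D) = (2/9)(2/9)(7/9)(7/9) = 0.029873.
The prior-weighted likelihoods are 1/4 · 0.035156 = 0.0087891, 1/4 · 0.0058353 = 0.0014588, 1/4 · 0.0081 = 0.002025, 1/4 · 0.029873 = 0.0074684; these sum to 0.019741.
So P(jar B | data) = (0.0014588) / (0.019741) = 0.073897.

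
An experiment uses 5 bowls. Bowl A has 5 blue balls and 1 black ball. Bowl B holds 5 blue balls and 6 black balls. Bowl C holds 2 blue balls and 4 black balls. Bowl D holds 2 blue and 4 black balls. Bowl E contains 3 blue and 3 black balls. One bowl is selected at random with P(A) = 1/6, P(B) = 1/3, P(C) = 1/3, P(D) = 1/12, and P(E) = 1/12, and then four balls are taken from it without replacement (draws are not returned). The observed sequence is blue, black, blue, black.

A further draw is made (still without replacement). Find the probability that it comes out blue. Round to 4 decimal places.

0.2443

Compute the likelihood of the observed sequence for each case: P(data | bowl A) = (5/6)(1/5)(4/4)(0/3) = 0; P(data | bowl B) = (5/11)(6/10)(4/9)(5/8) = 5/66; P(data | bowl C) = (2/6)(4/5)(1/4)(3/3) = 1/15; P(data | bowl D) = (2/6)(4/5)(1/4)(3/3) = 1/15; P(data | bowl E) = (3/6)(3/5)(2/4)(2/3) = 1/10.
The prior-weighted likelihoods are 1/6 · 0 = 0, 1/3 · 5/66 = 5/198, 1/3 · 1/15 = 1/45, 1/12 · 1/15 = 1/180, 1/12 · 1/10 = 1/120; with total 27/440.
Dividing through by the total gives posterior P(bowl A | data) = 0, P(bowl B | data) = 0.41152, P(bowl C | data) = 0.36214, P(bowl D | data) = 0.090535, P(bowl E | data) = 0.1358.
So P(blue next | data) = Σ P(blue next | H) P(H | data) = (3/7)(0.41152) + (0)(0.36214) + (0)(0.090535) + (1/2)(0.1358) = 0.24427.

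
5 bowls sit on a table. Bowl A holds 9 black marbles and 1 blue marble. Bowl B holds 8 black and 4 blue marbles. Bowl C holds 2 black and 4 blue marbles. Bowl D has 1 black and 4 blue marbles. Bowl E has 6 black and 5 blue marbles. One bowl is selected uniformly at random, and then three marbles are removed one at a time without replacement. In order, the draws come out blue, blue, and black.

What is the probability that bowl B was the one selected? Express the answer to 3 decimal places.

Compute the likelihood of the observed sequence for each case: P(data | bowl A) = (1/10)(0/9) = 0; P(data | bowl B) = (4/12)(3/11)(8/10) = 4/55; P(data | bowl C) = (4/6)(3/5)(2/4) = 1/5; P(data | bowl D) = (4/5)(3/4)(1/3) = 1/5; P(data | bowl E) = (5/11)(4/10)(6/9) = 4/33.
Multiplying each by its prior: 1/5 · 0 = 0, 1/5 · 4/55 = 4/275, 1/5 · 1/5 = 1/25, 1/5 · 1/5 = 1/25, 1/5 · 4/33 = 4/165; these sum to 98/825.
By Bayes' rule, P(bowl B | data) = (4/275) / (98/825) = 6/49.

0.122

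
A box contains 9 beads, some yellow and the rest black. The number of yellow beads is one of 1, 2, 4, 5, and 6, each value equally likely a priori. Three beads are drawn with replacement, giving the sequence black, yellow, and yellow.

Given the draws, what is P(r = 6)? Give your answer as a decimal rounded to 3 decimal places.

0.333

For each hypothesis, P(data | H) works out to: P(data | r = 1) = (8/9)(1/9)(1/9) = 0.010974; P(data | r = 2) = (7/9)(2/9)(2/9) = 0.038409; P(data | r = 4) = (5/9)(4/9)(4/9) = 0.10974; P(data | r = 5) = (4/9)(5/9)(5/9) = 0.13717; P(data | r = 6) = (3/9)(6/9)(6/9) = 0.14815.
The prior-weighted likelihoods are 1/5 · 0.010974 = 0.0021948, 1/5 · 0.038409 = 0.0076818, 1/5 · 0.10974 = 0.021948, 1/5 · 0.13717 = 0.027435, 1/5 · 0.14815 = 0.02963; these sum to 0.088889.
Therefore the posterior P(r = 6 | data) = (0.02963) / (0.088889) = 0.33333.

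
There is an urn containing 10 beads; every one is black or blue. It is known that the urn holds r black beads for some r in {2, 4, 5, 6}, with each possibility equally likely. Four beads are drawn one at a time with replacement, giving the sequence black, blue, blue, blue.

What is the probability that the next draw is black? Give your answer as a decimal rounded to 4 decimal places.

0.3774

Compute the likelihood of the observed sequence for each case: P(data | r = 2) = (2/10)(8/10)(8/10)(8/10) = 0.1024; P(data | r = 4) = (4/10)(6/10)(6/10)(6/10) = 0.0864; P(data | r = 5) = (5/10)(5/10)(5/10)(5/10) = 0.0625; P(data | r = 6) = (6/10)(4/10)(4/10)(4/10) = 0.0384.
The prior-weighted likelihoods are 1/4 · 0.1024 = 0.0256, 1/4 · 0.0864 = 0.0216, 1/4 · 0.0625 = 0.015625, 1/4 · 0.0384 = 0.0096; these sum to 0.072425.
Normalising, the posterior is P(r = 2 | data) = 0.35347, P(r = 4 | data) = 0.29824, P(r = 5 | data) = 0.21574, P(r = 6 | data) = 0.13255.
Averaging over the posterior, P(black next | data) = (1/5)(0.35347) + (2/5)(0.29824) + (1/2)(0.21574) + (3/5)(0.13255) = 0.37739.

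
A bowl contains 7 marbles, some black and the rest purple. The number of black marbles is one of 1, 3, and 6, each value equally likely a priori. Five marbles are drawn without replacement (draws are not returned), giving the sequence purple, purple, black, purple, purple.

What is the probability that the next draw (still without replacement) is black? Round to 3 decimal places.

The likelihood of the observed sequence under each hypothesis: P(data | r = 1) = (6/7)(5/6)(1/5)(4/4)(3/3) = 1/7; P(data | r = 3) = (4/7)(3/6)(3/5)(2/4)(1/3) = 1/35; P(data | r = 6) = (1/7)(0/6) = 0.
Multiplying each by its prior: 1/3 · 1/7 = 1/21, 1/3 · 1/35 = 1/105, 1/3 · 0 = 0; summing to 2/35.
Dividing through by the total gives posterior P(r = 1 | data) = 5/6, P(r = 3 | data) = 1/6, P(r = 6 | data) = 0.
The predictive probability is P(black next | data) = (0)(5/6) + (1)(1/6) = 1/6.

0.167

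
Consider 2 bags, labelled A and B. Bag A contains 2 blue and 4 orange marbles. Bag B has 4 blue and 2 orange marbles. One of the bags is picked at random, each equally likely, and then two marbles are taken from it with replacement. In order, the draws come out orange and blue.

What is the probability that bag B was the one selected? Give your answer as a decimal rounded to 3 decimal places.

The likelihood of the observed sequence under each hypothesis: P(data | bag A) = (4/6)(2/6) = 2/9; P(data | bag B) = (2/6)(4/6) = 2/9.
Weighting by the prior gives 1/2 · 2/9 = 1/9, 1/2 · 2/9 = 1/9; with total 2/9.
Hence P(bag B | data) = (1/9) / (2/9) = 1/2.

0.500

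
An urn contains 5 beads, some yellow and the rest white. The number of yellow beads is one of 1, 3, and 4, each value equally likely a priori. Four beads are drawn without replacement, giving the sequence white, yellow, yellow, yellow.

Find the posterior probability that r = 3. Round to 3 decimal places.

0.333

For each hypothesis, P(data | H) works out to: P(data | r = 1) = (4/5)(1/4)(0/3) = 0; P(data | r = 3) = (2/5)(3/4)(2/3)(1/2) = 1/10; P(data | r = 4) = (1/5)(4/4)(3/3)(2/2) = 1/5.
The prior-weighted likelihoods are 1/3 · 0 = 0, 1/3 · 1/10 = 1/30, 1/3 · 1/5 = 1/15; with total 1/10.
Hence P(r = 3 | data) = (1/30) / (1/10) = 1/3.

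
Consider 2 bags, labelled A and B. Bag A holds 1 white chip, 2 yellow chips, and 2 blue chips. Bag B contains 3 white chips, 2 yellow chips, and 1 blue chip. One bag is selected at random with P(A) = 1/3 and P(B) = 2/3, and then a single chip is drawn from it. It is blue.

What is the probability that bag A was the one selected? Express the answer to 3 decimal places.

Compute the likelihood of this draw for each case: P(data | bag A) = (2/5) = 2/5; P(data | bag B) = (1/6) = 1/6.
Weighting by the prior gives 1/3 · 2/5 = 2/15, 2/3 · 1/6 = 1/9; these sum to 11/45.
Hence P(bag A | data) = (2/15) / (11/45) = 6/11.

0.545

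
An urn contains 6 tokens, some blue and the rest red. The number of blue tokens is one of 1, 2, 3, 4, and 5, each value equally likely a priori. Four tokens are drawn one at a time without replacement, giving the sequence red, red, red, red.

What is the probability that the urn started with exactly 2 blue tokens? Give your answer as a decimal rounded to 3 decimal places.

0.167

The likelihood of the observed sequence under each hypothesis: P(data | r = 1) = (5/6)(4/5)(3/4)(2/3) = 1/3; P(data | r = 2) = (4/6)(3/5)(2/4)(1/3) = 1/15; P(data | r = 3) = (3/6)(2/5)(1/4)(0/3) = 0; P(data | r = 4) = (2/6)(1/5)(0/4) = 0; P(data | r = 5) = (1/6)(0/5) = 0.
Weighting by the prior gives 1/5 · 1/3 = 1/15, 1/5 · 1/15 = 1/75, 1/5 · 0 = 0, 1/5 · 0 = 0, 1/5 · 0 = 0; summing to 2/25.
By Bayes' rule, P(r = 2 | data) = (1/75) / (2/25) = 1/6.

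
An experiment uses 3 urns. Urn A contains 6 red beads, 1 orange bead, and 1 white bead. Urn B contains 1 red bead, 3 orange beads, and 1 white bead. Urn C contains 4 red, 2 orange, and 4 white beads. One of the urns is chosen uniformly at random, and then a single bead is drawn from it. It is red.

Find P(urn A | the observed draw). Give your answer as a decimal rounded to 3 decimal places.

Under each hypothesis, the probability of this draw is: P(data | urn A) = (6/8) = 3/4; P(data | urn B) = (1/5) = 1/5; P(data | urn C) = (4/10) = 2/5.
Weighting by the prior gives 1/3 · 3/4 = 1/4, 1/3 · 1/5 = 1/15, 1/3 · 2/5 = 2/15; summing to 9/20.
Hence P(urn A | data) = (1/4) / (9/20) = 5/9.

0.556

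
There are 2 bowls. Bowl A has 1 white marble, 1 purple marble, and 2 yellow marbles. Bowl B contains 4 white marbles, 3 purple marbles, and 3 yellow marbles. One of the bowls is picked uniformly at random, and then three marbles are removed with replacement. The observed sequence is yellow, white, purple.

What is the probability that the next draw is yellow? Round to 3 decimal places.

0.393

Under each hypothesis, the probability of the observed sequence is: P(data | bowl A) = (2/4)(1/4)(1/4) = 0.03125; P(data | bowl B) = (3/10)(4/10)(3/10) = 0.036.
The prior-weighted likelihoods are 1/2 · 0.03125 = 0.015625, 1/2 · 0.036 = 0.018; summing to 0.033625.
Dividing through by the total gives posterior P(bowl A | data) = 0.46468, P(bowl B | data) = 0.53532.
The predictive probability is P(yellow next | data) = (1/2)(0.46468) + (3/10)(0.53532) = 0.39294.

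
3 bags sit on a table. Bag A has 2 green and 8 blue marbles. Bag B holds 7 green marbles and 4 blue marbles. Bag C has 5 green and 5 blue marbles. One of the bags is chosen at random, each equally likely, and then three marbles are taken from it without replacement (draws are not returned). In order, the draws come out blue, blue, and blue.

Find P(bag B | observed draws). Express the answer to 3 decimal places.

0.042

The likelihood of the observed sequence under each hypothesis: P(data | bag A) = (8/10)(7/9)(6/8) = 0.46667; P(data | bag B) = (4/11)(3/10)(2/9) = 0.024242; P(data | bag C) = (5/10)(4/9)(3/8) = 0.083333.
Multiplying each by its prior: 1/3 · 0.46667 = 0.15556, 1/3 · 0.024242 = 0.0080808, 1/3 · 0.083333 = 0.027778; with total 0.19141.
Therefore the posterior P(bag B | data) = (0.0080808) / (0.19141) = 0.042216.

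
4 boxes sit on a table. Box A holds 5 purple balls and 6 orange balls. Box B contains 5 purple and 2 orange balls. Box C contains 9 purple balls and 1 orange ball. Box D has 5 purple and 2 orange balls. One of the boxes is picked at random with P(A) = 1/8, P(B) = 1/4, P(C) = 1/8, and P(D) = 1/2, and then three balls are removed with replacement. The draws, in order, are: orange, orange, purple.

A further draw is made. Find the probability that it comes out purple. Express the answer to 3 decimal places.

0.647

The likelihood of the observed sequence under each hypothesis: P(data | box A) = (6/11)(6/11)(5/11) = 0.13524; P(data | box B) = (2/7)(2/7)(5/7) = 0.058309; P(data | box C) = (1/10)(1/10)(9/10) = 0.009; P(data | box D) = (2/7)(2/7)(5/7) = 0.058309.
Multiplying each by its prior: 1/8 · 0.13524 = 0.016905, 1/4 · 0.058309 = 0.014577, 1/8 · 0.009 = 0.001125, 1/2 · 0.058309 = 0.029155; summing to 0.061761.
The posterior is then P(box A | data) = 0.27371, P(box B | data) = 0.23603, P(box C | data) = 0.018215, P(box D | data) = 0.47205.
So P(purple next | data) = Σ P(purple next | H) P(H | data) = (5/11)(0.27371) + (5/7)(0.23603) + (9/10)(0.018215) + (5/7)(0.47205) = 0.64658.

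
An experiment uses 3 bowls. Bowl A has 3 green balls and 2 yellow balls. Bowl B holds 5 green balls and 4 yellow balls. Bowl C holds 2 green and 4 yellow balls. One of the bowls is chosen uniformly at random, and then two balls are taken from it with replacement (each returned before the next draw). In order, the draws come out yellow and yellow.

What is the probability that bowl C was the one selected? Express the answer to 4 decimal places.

0.5542

For each hypothesis, P(data | H) works out to: P(data | bowl A) = (2/5)(2/5) = 0.16; P(data | bowl B) = (4/9)(4/9) = 0.19753; P(data | bowl C) = (4/6)(4/6) = 0.44444.
Weighting by the prior gives 1/3 · 0.16 = 0.053333, 1/3 · 0.19753 = 0.065844, 1/3 · 0.44444 = 0.14815; summing to 0.26733.
So P(bowl C | data) = (0.14815) / (0.26733) = 0.55419.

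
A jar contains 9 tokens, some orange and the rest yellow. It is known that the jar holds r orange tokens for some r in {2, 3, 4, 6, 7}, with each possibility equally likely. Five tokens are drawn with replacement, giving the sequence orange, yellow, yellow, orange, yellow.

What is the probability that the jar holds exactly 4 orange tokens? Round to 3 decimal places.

0.299

The likelihood of the observed sequence under each hypothesis: P(data | r = 2) = (2/9)(7/9)(7/9)(2/9)(7/9) = 0.023235; P(data | r = 3) = (3/9)(6/9)(6/9)(3/9)(6/9) = 0.032922; P(data | r = 4) = (4/9)(5/9)(5/9)(4/9)(5/9) = 0.03387; P(data | r = 6) = (6/9)(3/9)(3/9)(6/9)(3/9) = 0.016461; P(data | r = 7) = (7/9)(2/9)(2/9)(7/9)(2/9) = 0.0066386.
The prior-weighted likelihoods are 1/5 · 0.023235 = 0.004647, 1/5 · 0.032922 = 0.0065844, 1/5 · 0.03387 = 0.006774, 1/5 · 0.016461 = 0.0032922, 1/5 · 0.0066386 = 0.0013277; summing to 0.022625.
Therefore the posterior P(r = 4 | data) = (0.006774) / (0.022625) = 0.2994.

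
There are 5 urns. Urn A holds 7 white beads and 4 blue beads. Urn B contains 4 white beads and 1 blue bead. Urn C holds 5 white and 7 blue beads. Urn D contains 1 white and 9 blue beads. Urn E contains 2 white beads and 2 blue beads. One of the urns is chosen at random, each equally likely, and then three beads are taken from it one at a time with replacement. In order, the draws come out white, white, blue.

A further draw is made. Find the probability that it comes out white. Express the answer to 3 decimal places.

Compute the likelihood of the observed sequence for each case: P(data | urn A) = (7/11)(7/11)(4/11) = 0.14726; P(data | urn B) = (4/5)(4/5)(1/5) = 0.128; P(data | urn C) = (5/12)(5/12)(7/12) = 0.10127; P(data | urn D) = (1/10)(1/10)(9/10) = 0.009; P(data | urn E) = (2/4)(2/4)(2/4) = 0.125.
Weighting by the prior gives 1/5 · 0.14726 = 0.029452, 1/5 · 0.128 = 0.0256, 1/5 · 0.10127 = 0.020255, 1/5 · 0.009 = 0.0018, 1/5 · 0.125 = 0.025; these sum to 0.10211.
The posterior is then P(urn A | data) = 0.28844, P(urn B | data) = 0.25072, P(urn C | data) = 0.19837, P(urn D | data) = 0.017629, P(urn E | data) = 0.24484.
So P(white next | data) = Σ P(white next | H) P(H | data) = (7/11)(0.28844) + (4/5)(0.25072) + (5/12)(0.19837) + (1/10)(0.017629) + (1/2)(0.24484) = 0.59097.

0.591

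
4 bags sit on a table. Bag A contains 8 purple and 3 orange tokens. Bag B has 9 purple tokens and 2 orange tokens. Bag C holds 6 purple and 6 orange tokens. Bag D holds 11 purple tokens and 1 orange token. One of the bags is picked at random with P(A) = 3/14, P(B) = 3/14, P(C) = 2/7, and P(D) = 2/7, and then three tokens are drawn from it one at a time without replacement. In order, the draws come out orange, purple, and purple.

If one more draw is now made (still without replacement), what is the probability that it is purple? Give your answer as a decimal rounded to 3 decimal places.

0.734

Compute the likelihood of the observed sequence for each case: P(data | bag A) = (3/11)(8/10)(7/9) = 28/165; P(data | bag B) = (2/11)(9/10)(8/9) = 8/55; P(data | bag C) = (6/12)(6/11)(5/10) = 3/22; P(data | bag D) = (1/12)(11/11)(10/10) = 1/12.
The prior-weighted likelihoods are 3/14 · 28/165 = 2/55, 3/14 · 8/55 = 12/385, 2/7 · 3/22 = 3/77, 2/7 · 1/12 = 1/42; with total 43/330.
The posterior is then P(bag A | data) = 12/43, P(bag B | data) = 72/301, P(bag C | data) = 90/301, P(bag D | data) = 55/301.
The predictive probability is P(purple next | data) = (3/4)(12/43) + (7/8)(72/301) + (4/9)(90/301) + (1)(55/301) = 221/301.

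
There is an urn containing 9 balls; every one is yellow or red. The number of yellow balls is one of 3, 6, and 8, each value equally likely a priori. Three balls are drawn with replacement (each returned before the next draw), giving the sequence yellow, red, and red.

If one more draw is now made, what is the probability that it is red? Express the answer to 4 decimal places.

Under each hypothesis, the probability of the observed sequence is: P(data | r = 3) = (3/9)(6/9)(6/9) = 0.14815; P(data | r = 6) = (6/9)(3/9)(3/9) = 0.074074; P(data | r = 8) = (8/9)(1/9)(1/9) = 0.010974.
Multiplying each by its prior: 1/3 · 0.14815 = 0.049383, 1/3 · 0.074074 = 0.024691, 1/3 · 0.010974 = 0.003658; with total 0.077732.
Normalising, the posterior is P(r = 3 | data) = 0.63529, P(r = 6 | data) = 0.31765, P(r = 8 | data) = 0.047059.
Averaging over the posterior, P(red next | data) = (2/3)(0.63529) + (1/3)(0.31765) + (1/9)(0.047059) = 0.53464.

0.5346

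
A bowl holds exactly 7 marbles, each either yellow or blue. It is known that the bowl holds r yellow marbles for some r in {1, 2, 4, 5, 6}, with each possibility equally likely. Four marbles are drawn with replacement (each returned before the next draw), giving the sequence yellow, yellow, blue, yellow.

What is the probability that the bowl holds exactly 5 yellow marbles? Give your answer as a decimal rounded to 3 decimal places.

Under each hypothesis, the probability of the observed sequence is: P(data | r = 1) = (1/7)(1/7)(6/7)(1/7) = 0.002499; P(data | r = 2) = (2/7)(2/7)(5/7)(2/7) = 0.01666; P(data | r = 4) = (4/7)(4/7)(3/7)(4/7) = 0.079967; P(data | r = 5) = (5/7)(5/7)(2/7)(5/7) = 0.10412; P(data | r = 6) = (6/7)(6/7)(1/7)(6/7) = 0.089963.
Multiplying each by its prior: 1/5 · 0.002499 = 0.00049979, 1/5 · 0.01666 = 0.0033319, 1/5 · 0.079967 = 0.015993, 1/5 · 0.10412 = 0.020825, 1/5 · 0.089963 = 0.017993; summing to 0.058642.
So P(r = 5 | data) = (0.020825) / (0.058642) = 0.35511.

0.355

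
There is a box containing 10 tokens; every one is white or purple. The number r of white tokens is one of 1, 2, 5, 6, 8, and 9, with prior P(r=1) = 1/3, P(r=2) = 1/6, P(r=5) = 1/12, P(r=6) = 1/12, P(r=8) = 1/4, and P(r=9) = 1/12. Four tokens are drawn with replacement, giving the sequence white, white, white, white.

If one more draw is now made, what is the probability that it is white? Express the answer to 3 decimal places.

The likelihood of the observed sequence under each hypothesis: P(data | r = 1) = (1/10)(1/10)(1/10)(1/10) = 0.0001; P(data | r = 2) = (2/10)(2/10)(2/10)(2/10) = 0.0016; P(data | r = 5) = (5/10)(5/10)(5/10)(5/10) = 0.0625; P(data | r = 6) = (6/10)(6/10)(6/10)(6/10) = 0.1296; P(data | r = 8) = (8/10)(8/10)(8/10)(8/10) = 0.4096; P(data | r = 9) = (9/10)(9/10)(9/10)(9/10) = 0.6561.
Weighting by the prior gives 1/3 · 0.0001 = 3.3333e-05, 1/6 · 0.0016 = 0.00026667, 1/12 · 0.0625 = 0.0052083, 1/12 · 0.1296 = 0.0108, 1/4 · 0.4096 = 0.1024, 1/12 · 0.6561 = 0.054675; summing to 0.17338.
Dividing through by the total gives posterior P(r = 1 | data) = 0.00019225, P(r = 2 | data) = 0.001538, P(r = 5 | data) = 0.030039, P(r = 6 | data) = 0.06229, P(r = 8 | data) = 0.5906, P(r = 9 | data) = 0.31534.
So P(white next | data) = Σ P(white next | H) P(H | data) = (1/10)(0.00019225) + (1/5)(0.001538) + (1/2)(0.030039) + (3/5)(0.06229) + (4/5)(0.5906) + (9/10)(0.31534) = 0.80901.

0.809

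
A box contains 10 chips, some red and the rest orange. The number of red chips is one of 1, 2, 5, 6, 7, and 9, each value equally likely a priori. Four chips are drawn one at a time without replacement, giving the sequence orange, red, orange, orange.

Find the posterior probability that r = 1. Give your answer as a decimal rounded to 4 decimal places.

Under each hypothesis, the probability of the observed sequence is: P(data | r = 1) = (9/10)(1/9)(8/8)(7/7) = 0.1; P(data | r = 2) = (8/10)(2/9)(7/8)(6/7) = 0.13333; P(data | r = 5) = (5/10)(5/9)(4/8)(3/7) = 0.059524; P(data | r = 6) = (4/10)(6/9)(3/8)(2/7) = 0.028571; P(data | r = 7) = (3/10)(7/9)(2/8)(1/7) = 0.0083333; P(data | r = 9) = (1/10)(9/9)(0/8) = 0.
Weighting by the prior gives 1/6 · 0.1 = 0.016667, 1/6 · 0.13333 = 0.022222, 1/6 · 0.059524 = 0.0099206, 1/6 · 0.028571 = 0.0047619, 1/6 · 0.0083333 = 0.0013889, 1/6 · 0 = 0; with total 0.05496.
By Bayes' rule, P(r = 1 | data) = (0.016667) / (0.05496) = 0.30325.

0.3032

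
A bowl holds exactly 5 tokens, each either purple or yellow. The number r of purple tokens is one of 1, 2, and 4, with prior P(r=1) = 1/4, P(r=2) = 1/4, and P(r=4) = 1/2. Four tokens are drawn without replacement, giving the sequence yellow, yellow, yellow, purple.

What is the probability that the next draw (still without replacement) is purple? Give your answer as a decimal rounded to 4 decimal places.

0.3333

The likelihood of the observed sequence under each hypothesis: P(data | r = 1) = (4/5)(3/4)(2/3)(1/2) = 1/5; P(data | r = 2) = (3/5)(2/4)(1/3)(2/2) = 1/10; P(data | r = 4) = (1/5)(0/4) = 0.
Weighting by the prior gives 1/4 · 1/5 = 1/20, 1/4 · 1/10 = 1/40, 1/2 · 0 = 0; with total 3/40.
Dividing through by the total gives posterior P(r = 1 | data) = 2/3, P(r = 2 | data) = 1/3, P(r = 4 | data) = 0.
The predictive probability is P(purple next | data) = (0)(2/3) + (1)(1/3) = 1/3.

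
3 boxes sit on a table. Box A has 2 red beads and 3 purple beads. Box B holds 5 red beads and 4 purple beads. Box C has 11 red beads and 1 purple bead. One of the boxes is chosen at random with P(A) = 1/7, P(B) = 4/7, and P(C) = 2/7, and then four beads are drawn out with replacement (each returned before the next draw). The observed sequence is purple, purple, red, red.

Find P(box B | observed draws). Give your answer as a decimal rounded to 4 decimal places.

Under each hypothesis, the probability of the observed sequence is: P(data | box A) = (3/5)(3/5)(2/5)(2/5) = 0.0576; P(data | box B) = (4/9)(4/9)(5/9)(5/9) = 0.060966; P(data | box C) = (1/12)(1/12)(11/12)(11/12) = 0.0058353.
Multiplying each by its prior: 1/7 · 0.0576 = 0.0082286, 4/7 · 0.060966 = 0.034838, 2/7 · 0.0058353 = 0.0016672; these sum to 0.044734.
Therefore the posterior P(box B | data) = (0.034838) / (0.044734) = 0.77878.

0.7788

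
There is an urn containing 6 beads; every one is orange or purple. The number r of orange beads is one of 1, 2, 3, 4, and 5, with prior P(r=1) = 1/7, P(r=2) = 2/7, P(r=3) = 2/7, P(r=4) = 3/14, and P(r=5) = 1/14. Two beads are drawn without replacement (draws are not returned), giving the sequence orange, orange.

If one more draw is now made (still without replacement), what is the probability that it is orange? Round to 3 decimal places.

Under each hypothesis, the probability of the observed sequence is: P(data | r = 1) = (1/6)(0/5) = 0; P(data | r = 2) = (2/6)(1/5) = 1/15; P(data | r = 3) = (3/6)(2/5) = 1/5; P(data | r = 4) = (4/6)(3/5) = 2/5; P(data | r = 5) = (5/6)(4/5) = 2/3.
The prior-weighted likelihoods are 1/7 · 0 = 0, 2/7 · 1/15 = 2/105, 2/7 · 1/5 = 2/35, 3/14 · 2/5 = 3/35, 1/14 · 2/3 = 1/21; with total 22/105.
The posterior is then P(r = 1 | data) = 0, P(r = 2 | data) = 1/11, P(r = 3 | data) = 3/11, P(r = 4 | data) = 9/22, P(r = 5 | data) = 5/22.
The predictive probability is P(orange next | data) = (0)(1/11) + (1/4)(3/11) + (1/2)(9/22) + (3/4)(5/22) = 39/88.

0.443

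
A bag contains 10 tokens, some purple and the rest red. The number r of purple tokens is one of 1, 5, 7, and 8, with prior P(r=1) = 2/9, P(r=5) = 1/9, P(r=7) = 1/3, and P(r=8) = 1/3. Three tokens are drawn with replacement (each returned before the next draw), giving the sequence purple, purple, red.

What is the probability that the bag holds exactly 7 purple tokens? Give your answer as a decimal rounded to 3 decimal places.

For each hypothesis, P(data | H) works out to: P(data | r = 1) = (1/10)(1/10)(9/10) = 0.009; P(data | r = 5) = (5/10)(5/10)(5/10) = 0.125; P(data | r = 7) = (7/10)(7/10)(3/10) = 0.147; P(data | r = 8) = (8/10)(8/10)(2/10) = 0.128.
The prior-weighted likelihoods are 2/9 · 0.009 = 0.002, 1/9 · 0.125 = 0.013889, 1/3 · 0.147 = 0.049, 1/3 · 0.128 = 0.042667; these sum to 0.10756.
Therefore the posterior P(r = 7 | data) = (0.049) / (0.10756) = 0.45558.

0.456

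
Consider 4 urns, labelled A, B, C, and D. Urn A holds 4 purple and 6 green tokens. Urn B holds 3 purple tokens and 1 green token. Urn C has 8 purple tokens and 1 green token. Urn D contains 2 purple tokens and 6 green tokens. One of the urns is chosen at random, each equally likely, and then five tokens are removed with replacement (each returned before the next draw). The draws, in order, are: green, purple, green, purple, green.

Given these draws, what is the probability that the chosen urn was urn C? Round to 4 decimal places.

Compute the likelihood of the observed sequence for each case: P(data | urn A) = (6/10)(4/10)(6/10)(4/10)(6/10) = 0.03456; P(data | urn B) = (1/4)(3/4)(1/4)(3/4)(1/4) = 0.0087891; P(data | urn C) = (1/9)(8/9)(1/9)(8/9)(1/9) = 0.0010838; P(data | urn D) = (6/8)(2/8)(6/8)(2/8)(6/8) = 0.026367.
Weighting by the prior gives 1/4 · 0.03456 = 0.00864, 1/4 · 0.0087891 = 0.0021973, 1/4 · 0.0010838 = 0.00027096, 1/4 · 0.026367 = 0.0065918; these sum to 0.0177.
Hence P(urn C | data) = (0.00027096) / (0.0177) = 0.015309.

0.0153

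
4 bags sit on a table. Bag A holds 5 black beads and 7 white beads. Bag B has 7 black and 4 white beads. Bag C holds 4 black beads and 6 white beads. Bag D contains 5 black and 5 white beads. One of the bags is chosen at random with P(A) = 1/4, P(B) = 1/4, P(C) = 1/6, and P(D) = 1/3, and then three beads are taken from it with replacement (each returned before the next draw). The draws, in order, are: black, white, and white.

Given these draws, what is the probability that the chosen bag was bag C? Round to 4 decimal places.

0.1965

Under each hypothesis, the probability of the observed sequence is: P(data | bag A) = (5/12)(7/12)(7/12) = 0.14178; P(data | bag B) = (7/11)(4/11)(4/11) = 0.084147; P(data | bag C) = (4/10)(6/10)(6/10) = 0.144; P(data | bag D) = (5/10)(5/10)(5/10) = 0.125.
Weighting by the prior gives 1/4 · 0.14178 = 0.035446, 1/4 · 0.084147 = 0.021037, 1/6 · 0.144 = 0.024, 1/3 · 0.125 = 0.041667; these sum to 0.12215.
By Bayes' rule, P(bag C | data) = (0.024) / (0.12215) = 0.19648.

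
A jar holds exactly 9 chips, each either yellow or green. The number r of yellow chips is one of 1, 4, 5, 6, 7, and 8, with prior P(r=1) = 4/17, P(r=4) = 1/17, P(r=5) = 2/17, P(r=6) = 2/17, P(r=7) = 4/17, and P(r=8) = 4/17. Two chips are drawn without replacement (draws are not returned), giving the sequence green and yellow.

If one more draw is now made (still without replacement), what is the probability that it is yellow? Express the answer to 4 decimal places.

0.6349

The likelihood of the observed sequence under each hypothesis: P(data | r = 1) = (8/9)(1/8) = 1/9; P(data | r = 4) = (5/9)(4/8) = 5/18; P(data | r = 5) = (4/9)(5/8) = 5/18; P(data | r = 6) = (3/9)(6/8) = 1/4; P(data | r = 7) = (2/9)(7/8) = 7/36; P(data | r = 8) = (1/9)(8/8) = 1/9.
The prior-weighted likelihoods are 4/17 · 1/9 = 4/153, 1/17 · 5/18 = 5/306, 2/17 · 5/18 = 5/153, 2/17 · 1/4 = 1/34, 4/17 · 7/36 = 7/153, 4/17 · 1/9 = 4/153; with total 3/17.
Normalising, the posterior is P(r = 1 | data) = 4/27, P(r = 4 | data) = 5/54, P(r = 5 | data) = 5/27, P(r = 6 | data) = 1/6, P(r = 7 | data) = 7/27, P(r = 8 | data) = 4/27.
Averaging over the posterior, P(yellow next | data) = (0)(4/27) + (3/7)(5/54) + (4/7)(5/27) + (5/7)(1/6) + (6/7)(7/27) + (1)(4/27) = 40/63.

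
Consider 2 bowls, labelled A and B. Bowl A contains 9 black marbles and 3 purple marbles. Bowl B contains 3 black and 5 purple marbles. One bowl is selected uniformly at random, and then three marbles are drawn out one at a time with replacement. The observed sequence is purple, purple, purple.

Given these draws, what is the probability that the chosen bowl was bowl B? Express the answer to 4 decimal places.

0.9398

Under each hypothesis, the probability of the observed sequence is: P(data | bowl A) = (3/12)(3/12)(3/12) = 0.015625; P(data | bowl B) = (5/8)(5/8)(5/8) = 0.24414.
Weighting by the prior gives 1/2 · 0.015625 = 0.0078125, 1/2 · 0.24414 = 0.12207; with total 0.12988.
Hence P(bowl B | data) = (0.12207) / (0.12988) = 0.93985.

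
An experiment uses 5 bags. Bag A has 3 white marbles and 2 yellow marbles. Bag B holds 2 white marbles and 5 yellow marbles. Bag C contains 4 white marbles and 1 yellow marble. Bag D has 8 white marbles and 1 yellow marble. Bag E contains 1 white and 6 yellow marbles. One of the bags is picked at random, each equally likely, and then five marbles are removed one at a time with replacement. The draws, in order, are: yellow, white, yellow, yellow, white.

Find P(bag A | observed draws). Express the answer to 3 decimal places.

0.321

Compute the likelihood of the observed sequence for each case: P(data | bag A) = (2/5)(3/5)(2/5)(2/5)(3/5) = 0.02304; P(data | bag B) = (5/7)(2/7)(5/7)(5/7)(2/7) = 0.02975; P(data | bag C) = (1/5)(4/5)(1/5)(1/5)(4/5) = 0.00512; P(data | bag D) = (1/9)(8/9)(1/9)(1/9)(8/9) = 0.0010838; P(data | bag E) = (6/7)(1/7)(6/7)(6/7)(1/7) = 0.012852.
Multiplying each by its prior: 1/5 · 0.02304 = 0.004608, 1/5 · 0.02975 = 0.0059499, 1/5 · 0.00512 = 0.001024, 1/5 · 0.0010838 = 0.00021677, 1/5 · 0.012852 = 0.0025704; these sum to 0.014369.
Therefore the posterior P(bag A | data) = (0.004608) / (0.014369) = 0.32069.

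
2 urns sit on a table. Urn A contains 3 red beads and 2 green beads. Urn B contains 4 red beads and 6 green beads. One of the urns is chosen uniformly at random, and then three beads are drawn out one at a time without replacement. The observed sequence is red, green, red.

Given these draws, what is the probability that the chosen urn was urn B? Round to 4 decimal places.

For each hypothesis, P(data | H) works out to: P(data | urn A) = (3/5)(2/4)(2/3) = 1/5; P(data | urn B) = (4/10)(6/9)(3/8) = 1/10.
Weighting by the prior gives 1/2 · 1/5 = 1/10, 1/2 · 1/10 = 1/20; with total 3/20.
So P(urn B | data) = (1/20) / (3/20) = 1/3.

0.3333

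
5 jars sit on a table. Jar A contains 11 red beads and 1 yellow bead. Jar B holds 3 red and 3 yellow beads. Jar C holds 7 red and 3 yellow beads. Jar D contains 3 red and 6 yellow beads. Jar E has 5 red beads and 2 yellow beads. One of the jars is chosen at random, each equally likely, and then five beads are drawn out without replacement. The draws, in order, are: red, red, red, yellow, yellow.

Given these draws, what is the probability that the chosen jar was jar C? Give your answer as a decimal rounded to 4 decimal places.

0.2756

Compute the likelihood of the observed sequence for each case: P(data | jar A) = (11/12)(10/11)(9/10)(1/9)(0/8) = 0; P(data | jar B) = (3/6)(2/5)(1/4)(3/3)(2/2) = 0.05; P(data | jar C) = (7/10)(6/9)(5/8)(3/7)(2/6) = 0.041667; P(data | jar D) = (3/9)(2/8)(1/7)(6/6)(5/5) = 0.011905; P(data | jar E) = (5/7)(4/6)(3/5)(2/4)(1/3) = 0.047619.
Weighting by the prior gives 1/5 · 0 = 0, 1/5 · 0.05 = 0.01, 1/5 · 0.041667 = 0.0083333, 1/5 · 0.011905 = 0.002381, 1/5 · 0.047619 = 0.0095238; with total 0.030238.
Hence P(jar C | data) = (0.0083333) / (0.030238) = 0.27559.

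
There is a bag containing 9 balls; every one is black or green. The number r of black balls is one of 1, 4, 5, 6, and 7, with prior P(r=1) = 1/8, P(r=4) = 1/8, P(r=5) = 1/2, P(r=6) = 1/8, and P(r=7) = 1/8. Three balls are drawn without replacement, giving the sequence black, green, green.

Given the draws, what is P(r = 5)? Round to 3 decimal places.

0.563

Under each hypothesis, the probability of the observed sequence is: P(data | r = 1) = (1/9)(8/8)(7/7) = 1/9; P(data | r = 4) = (4/9)(5/8)(4/7) = 10/63; P(data | r = 5) = (5/9)(4/8)(3/7) = 5/42; P(data | r = 6) = (6/9)(3/8)(2/7) = 1/14; P(data | r = 7) = (7/9)(2/8)(1/7) = 1/36.
Multiplying each by its prior: 1/8 · 1/9 = 1/72, 1/8 · 10/63 = 5/252, 1/2 · 5/42 = 5/84, 1/8 · 1/14 = 1/112, 1/8 · 1/36 = 1/288; summing to 71/672.
So P(r = 5 | data) = (5/84) / (71/672) = 40/71.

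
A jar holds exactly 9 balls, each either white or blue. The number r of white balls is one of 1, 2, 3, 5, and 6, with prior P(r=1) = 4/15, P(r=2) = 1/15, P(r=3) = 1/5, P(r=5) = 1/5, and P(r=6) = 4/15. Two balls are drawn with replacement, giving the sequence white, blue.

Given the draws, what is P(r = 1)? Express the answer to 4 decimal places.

The likelihood of the observed sequence under each hypothesis: P(data | r = 1) = (1/9)(8/9) = 0.098765; P(data | r = 2) = (2/9)(7/9) = 0.17284; P(data | r = 3) = (3/9)(6/9) = 0.22222; P(data | r = 5) = (5/9)(4/9) = 0.24691; P(data | r = 6) = (6/9)(3/9) = 0.22222.
Weighting by the prior gives 4/15 · 0.098765 = 0.026337, 1/15 · 0.17284 = 0.011523, 1/5 · 0.22222 = 0.044444, 1/5 · 0.24691 = 0.049383, 4/15 · 0.22222 = 0.059259; with total 0.19095.
By Bayes' rule, P(r = 1 | data) = (0.026337) / (0.19095) = 0.13793.

0.1379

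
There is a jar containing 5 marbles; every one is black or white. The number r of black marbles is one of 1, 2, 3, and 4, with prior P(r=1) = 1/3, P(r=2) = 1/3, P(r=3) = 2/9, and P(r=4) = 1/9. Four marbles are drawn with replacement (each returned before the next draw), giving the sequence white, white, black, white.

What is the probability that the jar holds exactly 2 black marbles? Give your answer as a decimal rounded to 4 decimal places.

0.3990

For each hypothesis, P(data | H) works out to: P(data | r = 1) = (4/5)(4/5)(1/5)(4/5) = 0.1024; P(data | r = 2) = (3/5)(3/5)(2/5)(3/5) = 0.0864; P(data | r = 3) = (2/5)(2/5)(3/5)(2/5) = 0.0384; P(data | r = 4) = (1/5)(1/5)(4/5)(1/5) = 0.0064.
Weighting by the prior gives 1/3 · 0.1024 = 0.034133, 1/3 · 0.0864 = 0.0288, 2/9 · 0.0384 = 0.0085333, 1/9 · 0.0064 = 0.00071111; with total 0.072178.
Hence P(r = 2 | data) = (0.0288) / (0.072178) = 0.39901.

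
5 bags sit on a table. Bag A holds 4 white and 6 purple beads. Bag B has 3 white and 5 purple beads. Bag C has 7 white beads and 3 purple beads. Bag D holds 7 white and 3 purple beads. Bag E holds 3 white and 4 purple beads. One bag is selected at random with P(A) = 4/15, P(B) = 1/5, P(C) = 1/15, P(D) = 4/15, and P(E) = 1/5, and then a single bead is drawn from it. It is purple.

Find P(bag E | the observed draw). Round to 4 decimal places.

For each hypothesis, P(data | H) works out to: P(data | bag A) = (6/10) = 0.6; P(data | bag B) = (5/8) = 0.625; P(data | bag C) = (3/10) = 0.3; P(data | bag D) = (3/10) = 0.3; P(data | bag E) = (4/7) = 0.57143.
Multiplying each by its prior: 4/15 · 0.6 = 0.16, 1/5 · 0.625 = 0.125, 1/15 · 0.3 = 0.02, 4/15 · 0.3 = 0.08, 1/5 · 0.57143 = 0.11429; these sum to 0.49929.
Therefore the posterior P(bag E | data) = (0.11429) / (0.49929) = 0.2289.

0.2289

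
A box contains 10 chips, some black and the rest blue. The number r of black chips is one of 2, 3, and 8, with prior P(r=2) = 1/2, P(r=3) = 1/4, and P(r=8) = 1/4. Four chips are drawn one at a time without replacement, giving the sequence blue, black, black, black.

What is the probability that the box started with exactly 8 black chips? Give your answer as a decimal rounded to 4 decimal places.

0.9412

The likelihood of the observed sequence under each hypothesis: P(data | r = 2) = (8/10)(2/9)(1/8)(0/7) = 0; P(data | r = 3) = (7/10)(3/9)(2/8)(1/7) = 1/120; P(data | r = 8) = (2/10)(8/9)(7/8)(6/7) = 2/15.
Multiplying each by its prior: 1/2 · 0 = 0, 1/4 · 1/120 = 1/480, 1/4 · 2/15 = 1/30; these sum to 17/480.
Therefore the posterior P(r = 8 | data) = (1/30) / (17/480) = 16/17.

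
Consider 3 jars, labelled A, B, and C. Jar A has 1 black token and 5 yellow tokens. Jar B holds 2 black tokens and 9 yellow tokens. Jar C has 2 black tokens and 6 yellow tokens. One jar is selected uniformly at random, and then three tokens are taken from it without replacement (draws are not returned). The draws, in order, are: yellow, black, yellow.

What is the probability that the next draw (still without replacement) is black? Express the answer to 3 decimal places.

Under each hypothesis, the probability of the observed sequence is: P(data | jar A) = (5/6)(1/5)(4/4) = 0.16667; P(data | jar B) = (9/11)(2/10)(8/9) = 0.14545; P(data | jar C) = (6/8)(2/7)(5/6) = 0.17857.
Multiplying each by its prior: 1/3 · 0.16667 = 0.055556, 1/3 · 0.14545 = 0.048485, 1/3 · 0.17857 = 0.059524; these sum to 0.16356.
The posterior is then P(jar A | data) = 0.33966, P(jar B | data) = 0.29643, P(jar C | data) = 0.36392.
Averaging over the posterior, P(black next | data) = (0)(0.33966) + (1/8)(0.29643) + (1/5)(0.36392) = 0.10984.

0.110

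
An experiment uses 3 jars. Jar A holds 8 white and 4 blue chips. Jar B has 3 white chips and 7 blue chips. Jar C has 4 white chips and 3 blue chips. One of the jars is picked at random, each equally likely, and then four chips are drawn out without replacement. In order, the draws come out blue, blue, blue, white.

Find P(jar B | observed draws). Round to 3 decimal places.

0.736

Compute the likelihood of the observed sequence for each case: P(data | jar A) = (4/12)(3/11)(2/10)(8/9) = 0.016162; P(data | jar B) = (7/10)(6/9)(5/8)(3/7) = 0.125; P(data | jar C) = (3/7)(2/6)(1/5)(4/4) = 0.028571.
Weighting by the prior gives 1/3 · 0.016162 = 0.0053872, 1/3 · 0.125 = 0.041667, 1/3 · 0.028571 = 0.0095238; with total 0.056578.
Hence P(jar B | data) = (0.041667) / (0.056578) = 0.73645.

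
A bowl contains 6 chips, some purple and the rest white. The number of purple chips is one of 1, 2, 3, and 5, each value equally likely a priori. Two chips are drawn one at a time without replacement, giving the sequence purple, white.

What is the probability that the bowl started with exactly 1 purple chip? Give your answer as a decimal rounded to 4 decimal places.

0.1852

Under each hypothesis, the probability of the observed sequence is: P(data | r = 1) = (1/6)(5/5) = 1/6; P(data | r = 2) = (2/6)(4/5) = 4/15; P(data | r = 3) = (3/6)(3/5) = 3/10; P(data | r = 5) = (5/6)(1/5) = 1/6.
Weighting by the prior gives 1/4 · 1/6 = 1/24, 1/4 · 4/15 = 1/15, 1/4 · 3/10 = 3/40, 1/4 · 1/6 = 1/24; these sum to 9/40.
So P(r = 1 | data) = (1/24) / (9/40) = 5/27.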